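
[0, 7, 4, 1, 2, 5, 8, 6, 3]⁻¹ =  [0, 3, 4, 8, 2, 5, 7, 1, 6]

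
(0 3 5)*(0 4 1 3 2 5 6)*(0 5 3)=(0 2 3 6 5 4 1) 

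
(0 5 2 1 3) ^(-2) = (0 1 5 3 2) 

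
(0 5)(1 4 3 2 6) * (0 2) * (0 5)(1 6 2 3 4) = (3 5)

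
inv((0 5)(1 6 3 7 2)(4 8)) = (0 5)(1 2 7 3 6)(4 8)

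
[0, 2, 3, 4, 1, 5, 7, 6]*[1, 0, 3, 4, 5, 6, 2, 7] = [1, 3, 4, 5, 0, 6, 7, 2]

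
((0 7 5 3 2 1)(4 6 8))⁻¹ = (0 1 2 3 5 7)(4 8 6)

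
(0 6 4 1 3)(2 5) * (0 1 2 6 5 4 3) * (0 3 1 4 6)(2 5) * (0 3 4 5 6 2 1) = (0 1 4 6)(3 5)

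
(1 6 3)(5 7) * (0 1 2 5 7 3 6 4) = (0 1 4)(2 5 3)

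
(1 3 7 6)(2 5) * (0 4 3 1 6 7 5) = (0 4 3 5 2)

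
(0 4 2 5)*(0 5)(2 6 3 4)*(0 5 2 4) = (0 4 6 3)(2 5)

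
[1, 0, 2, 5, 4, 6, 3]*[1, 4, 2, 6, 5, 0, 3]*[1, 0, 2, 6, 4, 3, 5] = [4, 0, 2, 1, 3, 6, 5]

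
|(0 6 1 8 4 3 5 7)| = 8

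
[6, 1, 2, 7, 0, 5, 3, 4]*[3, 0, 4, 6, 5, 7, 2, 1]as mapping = [0→2, 1→0, 2→4, 3→1, 4→3, 5→7, 6→6, 7→5]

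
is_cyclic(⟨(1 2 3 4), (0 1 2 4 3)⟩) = no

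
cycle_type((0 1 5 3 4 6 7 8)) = 8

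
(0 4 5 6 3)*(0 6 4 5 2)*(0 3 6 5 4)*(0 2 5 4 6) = (0 6)(2 3 4 5)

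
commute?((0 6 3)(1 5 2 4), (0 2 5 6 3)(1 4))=no:(0 6 3)(1 5 2 4)*(0 2 5 6 3)(1 4)=(0 3 2 1 6), (0 2 5 6 3)(1 4)*(0 6 3)(1 5 2 4)=(0 4 5 3 6)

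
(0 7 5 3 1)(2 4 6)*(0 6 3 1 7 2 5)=(0 2 4 3 7)(1 6 5)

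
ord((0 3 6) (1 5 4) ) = 3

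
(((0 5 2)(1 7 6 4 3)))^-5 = (0 5 2)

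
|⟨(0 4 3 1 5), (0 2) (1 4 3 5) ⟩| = 360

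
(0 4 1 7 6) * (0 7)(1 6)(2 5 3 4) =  (0 2 5 3 4 6 7 1)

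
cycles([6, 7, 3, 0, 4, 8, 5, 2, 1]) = (0 6 5 8 1 7 2 3)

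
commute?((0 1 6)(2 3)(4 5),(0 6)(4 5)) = no:(0 1 6)(2 3)(4 5)*(0 6)(4 5) = (0 1)(2 3),(0 6)(4 5)*(0 1 6)(2 3)(4 5) = (1 6)(2 3)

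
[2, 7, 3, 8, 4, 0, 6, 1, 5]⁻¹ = [5, 7, 0, 2, 4, 8, 6, 1, 3]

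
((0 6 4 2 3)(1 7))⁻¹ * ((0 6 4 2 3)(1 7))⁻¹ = (0 2 6 3 4)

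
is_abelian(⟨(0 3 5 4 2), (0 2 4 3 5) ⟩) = no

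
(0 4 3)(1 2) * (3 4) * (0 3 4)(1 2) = (0 4)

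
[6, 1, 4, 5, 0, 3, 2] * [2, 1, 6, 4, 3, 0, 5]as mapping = [0→5, 1→1, 2→3, 3→0, 4→2, 5→4, 6→6]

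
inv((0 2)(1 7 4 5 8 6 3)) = (0 2)(1 3 6 8 5 4 7)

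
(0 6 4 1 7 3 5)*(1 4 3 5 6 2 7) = (0 2 7 5)(3 6)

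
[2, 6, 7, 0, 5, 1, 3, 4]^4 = [5, 2, 1, 4, 3, 0, 7, 6]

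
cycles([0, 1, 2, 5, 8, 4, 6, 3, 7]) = (3 5 4 8 7)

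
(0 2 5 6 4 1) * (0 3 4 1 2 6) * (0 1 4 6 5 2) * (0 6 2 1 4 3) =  (0 5 4 6 3 2 1)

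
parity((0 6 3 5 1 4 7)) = even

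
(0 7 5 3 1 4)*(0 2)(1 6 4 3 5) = (0 7 1 3 6 4 2)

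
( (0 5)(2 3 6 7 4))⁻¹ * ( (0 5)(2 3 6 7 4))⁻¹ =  (2 7 3 4 6)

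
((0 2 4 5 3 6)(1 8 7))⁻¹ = (0 6 3 5 4 2)(1 7 8)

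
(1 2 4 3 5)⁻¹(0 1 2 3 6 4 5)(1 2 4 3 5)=(0 2 4 5 6 3 1)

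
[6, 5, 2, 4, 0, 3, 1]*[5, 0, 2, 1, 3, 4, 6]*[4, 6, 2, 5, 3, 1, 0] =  [0, 3, 2, 5, 1, 6, 4]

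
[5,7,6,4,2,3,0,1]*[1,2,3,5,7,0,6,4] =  [0,4,6,7,3,5,1,2]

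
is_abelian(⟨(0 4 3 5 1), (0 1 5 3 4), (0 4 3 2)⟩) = no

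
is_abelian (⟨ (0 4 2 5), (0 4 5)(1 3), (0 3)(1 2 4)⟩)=no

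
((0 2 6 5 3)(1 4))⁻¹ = (0 3 5 6 2)(1 4)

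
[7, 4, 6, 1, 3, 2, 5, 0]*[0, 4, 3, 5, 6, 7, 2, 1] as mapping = [0→1, 1→6, 2→2, 3→4, 4→5, 5→3, 6→7, 7→0] 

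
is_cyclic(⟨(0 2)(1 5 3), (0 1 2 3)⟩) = no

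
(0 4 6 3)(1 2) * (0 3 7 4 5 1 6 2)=(0 5 1)(2 6 7 4)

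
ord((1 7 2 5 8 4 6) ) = 7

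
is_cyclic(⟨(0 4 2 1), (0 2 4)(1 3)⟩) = no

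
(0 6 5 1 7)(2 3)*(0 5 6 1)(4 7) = (0 1 4 7 5)(2 3)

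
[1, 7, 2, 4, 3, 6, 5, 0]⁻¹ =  [7, 0, 2, 4, 3, 6, 5, 1]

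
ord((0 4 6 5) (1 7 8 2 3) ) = 20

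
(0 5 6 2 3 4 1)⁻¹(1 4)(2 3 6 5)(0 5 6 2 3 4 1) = (0 1)(2 6 3 4)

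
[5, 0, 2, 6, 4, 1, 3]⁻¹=[1, 5, 2, 6, 4, 0, 3]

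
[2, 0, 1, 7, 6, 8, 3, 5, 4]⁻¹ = [1, 2, 0, 6, 8, 7, 4, 3, 5]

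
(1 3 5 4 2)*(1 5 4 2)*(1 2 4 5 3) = (2 3 5 4)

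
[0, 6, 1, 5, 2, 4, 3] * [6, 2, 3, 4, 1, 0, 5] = [6, 5, 2, 0, 3, 1, 4]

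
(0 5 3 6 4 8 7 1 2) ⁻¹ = (0 2 1 7 8 4 6 3 5) 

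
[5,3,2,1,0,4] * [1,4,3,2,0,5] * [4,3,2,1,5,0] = [0,2,1,5,3,4]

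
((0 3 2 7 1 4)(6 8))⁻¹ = (0 4 1 7 2 3)(6 8)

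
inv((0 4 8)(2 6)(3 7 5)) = (0 8 4)(2 6)(3 5 7)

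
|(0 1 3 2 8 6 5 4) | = 8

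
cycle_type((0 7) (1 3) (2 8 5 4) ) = 2^2.4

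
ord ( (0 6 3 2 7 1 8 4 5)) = 9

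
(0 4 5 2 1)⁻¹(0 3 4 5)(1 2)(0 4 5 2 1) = (0 1)(2 4 3 5)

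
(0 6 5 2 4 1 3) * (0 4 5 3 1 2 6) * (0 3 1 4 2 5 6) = (0 3 2 6 1 4 5)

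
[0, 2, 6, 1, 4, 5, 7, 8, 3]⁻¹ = [0, 3, 1, 8, 4, 5, 2, 6, 7]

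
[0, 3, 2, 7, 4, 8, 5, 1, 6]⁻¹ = [0, 7, 2, 1, 4, 6, 8, 3, 5]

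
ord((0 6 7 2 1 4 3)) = 7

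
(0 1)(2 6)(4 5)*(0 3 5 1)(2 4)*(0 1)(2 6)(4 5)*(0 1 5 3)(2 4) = (0 5 6 3 2 4 1)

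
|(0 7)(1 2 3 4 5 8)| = 6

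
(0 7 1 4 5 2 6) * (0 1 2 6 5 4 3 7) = (1 3 7 2 5 6) 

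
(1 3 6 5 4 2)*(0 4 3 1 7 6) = (0 4 2 7 6 5 3)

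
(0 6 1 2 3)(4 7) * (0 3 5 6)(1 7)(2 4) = (1 4)(2 5 6 7)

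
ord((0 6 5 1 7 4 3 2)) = 8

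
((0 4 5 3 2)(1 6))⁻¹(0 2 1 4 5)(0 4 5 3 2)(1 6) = (0 6 5 3 4)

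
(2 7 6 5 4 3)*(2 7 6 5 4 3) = (2 6 4) (3 7 5) 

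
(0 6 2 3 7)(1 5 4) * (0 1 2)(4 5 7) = (0 6)(1 7)(2 3 4)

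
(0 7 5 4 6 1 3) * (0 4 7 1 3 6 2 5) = (0 1 6 3 4 2 5 7)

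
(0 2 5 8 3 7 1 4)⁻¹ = (0 4 1 7 3 8 5 2)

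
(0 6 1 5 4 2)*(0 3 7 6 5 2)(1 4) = (0 5 1 2 3 7 6 4)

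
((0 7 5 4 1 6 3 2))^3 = (0 4 3 7 1 2 5 6)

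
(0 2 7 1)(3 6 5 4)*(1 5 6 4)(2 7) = (0 7 5 1)(3 4)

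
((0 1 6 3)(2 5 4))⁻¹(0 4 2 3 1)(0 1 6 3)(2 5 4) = (0 6 1 2 5)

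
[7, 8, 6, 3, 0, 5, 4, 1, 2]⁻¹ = [4, 7, 8, 3, 6, 5, 2, 0, 1]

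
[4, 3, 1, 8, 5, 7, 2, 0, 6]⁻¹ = [7, 2, 6, 1, 0, 4, 8, 5, 3]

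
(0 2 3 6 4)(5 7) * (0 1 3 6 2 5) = (0 5 7)(1 3 2 6 4)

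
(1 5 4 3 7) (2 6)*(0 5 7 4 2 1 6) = (0 5 2) (1 7 6) (3 4) 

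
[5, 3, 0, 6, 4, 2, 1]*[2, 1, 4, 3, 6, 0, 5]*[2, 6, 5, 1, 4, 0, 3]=[2, 1, 5, 0, 3, 4, 6]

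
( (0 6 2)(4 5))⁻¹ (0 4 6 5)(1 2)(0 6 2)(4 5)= (0 1)(2 4 6 5)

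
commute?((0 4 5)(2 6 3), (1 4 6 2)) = no:(0 4 5)(2 6 3) * (1 4 6 2) = (0 6 3 1 4 5), (1 4 6 2) * (0 4 5)(2 6 3) = (0 4 3 2 1 5)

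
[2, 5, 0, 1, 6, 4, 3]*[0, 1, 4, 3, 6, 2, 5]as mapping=[0→4, 1→2, 2→0, 3→1, 4→5, 5→6, 6→3]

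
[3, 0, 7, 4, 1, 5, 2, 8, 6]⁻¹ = [1, 4, 6, 0, 3, 5, 8, 2, 7]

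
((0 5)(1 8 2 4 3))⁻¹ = (0 5)(1 3 4 2 8)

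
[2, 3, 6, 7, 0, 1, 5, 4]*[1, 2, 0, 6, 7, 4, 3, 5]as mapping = [0→0, 1→6, 2→3, 3→5, 4→1, 5→2, 6→4, 7→7]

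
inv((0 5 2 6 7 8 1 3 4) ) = (0 4 3 1 8 7 6 2 5) 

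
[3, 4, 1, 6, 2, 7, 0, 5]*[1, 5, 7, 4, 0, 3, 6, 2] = [4, 0, 5, 6, 7, 2, 1, 3]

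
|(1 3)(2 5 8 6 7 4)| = 6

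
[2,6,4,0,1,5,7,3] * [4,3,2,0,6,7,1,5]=[2,1,6,4,3,7,5,0]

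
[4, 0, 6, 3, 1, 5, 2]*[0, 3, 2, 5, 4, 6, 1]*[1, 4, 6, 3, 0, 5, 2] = [0, 1, 4, 5, 3, 2, 6]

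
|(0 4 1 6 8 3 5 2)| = 8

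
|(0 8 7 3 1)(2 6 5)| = 15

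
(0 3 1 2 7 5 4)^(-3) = (0 7 3 5 1 4 2)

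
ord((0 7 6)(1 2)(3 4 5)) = 6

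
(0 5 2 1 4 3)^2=(0 2 4)(1 3 5)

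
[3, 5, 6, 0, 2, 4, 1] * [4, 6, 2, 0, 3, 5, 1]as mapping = [0→0, 1→5, 2→1, 3→4, 4→2, 5→3, 6→6]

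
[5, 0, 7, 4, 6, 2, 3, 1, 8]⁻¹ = [1, 7, 5, 6, 3, 0, 4, 2, 8]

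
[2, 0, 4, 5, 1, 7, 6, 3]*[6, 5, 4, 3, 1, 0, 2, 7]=[4, 6, 1, 0, 5, 7, 2, 3]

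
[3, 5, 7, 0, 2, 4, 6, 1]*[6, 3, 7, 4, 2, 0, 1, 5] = [4, 0, 5, 6, 7, 2, 1, 3]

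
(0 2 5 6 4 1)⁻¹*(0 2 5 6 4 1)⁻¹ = (0 4 5)(1 6 2)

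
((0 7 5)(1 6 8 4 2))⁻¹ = (0 5 7)(1 2 4 8 6)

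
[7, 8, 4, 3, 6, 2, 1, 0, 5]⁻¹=[7, 6, 5, 3, 2, 8, 4, 0, 1]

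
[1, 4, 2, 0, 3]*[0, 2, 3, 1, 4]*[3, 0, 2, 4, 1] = [2, 1, 4, 3, 0]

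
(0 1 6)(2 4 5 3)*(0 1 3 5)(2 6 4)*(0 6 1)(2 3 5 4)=(0 5 4 6)(1 2 3)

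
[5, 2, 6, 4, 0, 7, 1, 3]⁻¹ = [4, 6, 1, 7, 3, 0, 2, 5]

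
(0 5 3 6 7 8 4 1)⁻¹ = (0 1 4 8 7 6 3 5)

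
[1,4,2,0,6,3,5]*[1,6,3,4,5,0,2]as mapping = [0→6,1→5,2→3,3→1,4→2,5→4,6→0]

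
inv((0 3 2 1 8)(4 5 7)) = (0 8 1 2 3)(4 7 5)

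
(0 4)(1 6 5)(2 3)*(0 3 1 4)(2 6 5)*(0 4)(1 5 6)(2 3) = (0 4 2 5)(1 6 3)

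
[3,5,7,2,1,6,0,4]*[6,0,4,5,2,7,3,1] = [5,7,1,4,0,3,6,2]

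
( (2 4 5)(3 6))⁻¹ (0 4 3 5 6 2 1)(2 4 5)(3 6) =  (0 5 6 2 3 4 1)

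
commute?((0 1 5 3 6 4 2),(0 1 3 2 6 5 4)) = no:(0 1 5 3 6 4 2)*(0 1 3 2 6 5 4) = (0 3 5 2 1 4 6),(0 1 3 2 6 5 4)*(0 1 5 3 6 4 2) = (0 5 2 4 1 6 3)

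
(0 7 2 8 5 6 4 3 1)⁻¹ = (0 1 3 4 6 5 8 2 7)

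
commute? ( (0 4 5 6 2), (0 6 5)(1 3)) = no: (0 4 5 6 2) * (0 6 5)(1 3) = (0 4)(1 3)(2 6), (0 6 5)(1 3) * (0 4 5 6 2) = (0 2)(1 3)(4 5)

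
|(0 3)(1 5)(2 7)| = 2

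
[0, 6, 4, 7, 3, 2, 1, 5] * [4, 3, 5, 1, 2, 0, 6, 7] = [4, 6, 2, 7, 1, 5, 3, 0]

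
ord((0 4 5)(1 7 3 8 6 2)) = 6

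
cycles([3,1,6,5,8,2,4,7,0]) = (0 3 5 2 6 4 8)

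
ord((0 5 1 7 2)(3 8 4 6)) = 20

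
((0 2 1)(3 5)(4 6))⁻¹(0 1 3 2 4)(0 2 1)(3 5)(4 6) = (0 5 1 6 2)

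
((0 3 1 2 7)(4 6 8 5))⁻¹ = (0 7 2 1 3)(4 5 8 6)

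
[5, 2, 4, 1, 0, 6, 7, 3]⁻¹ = [4, 3, 1, 7, 2, 0, 5, 6]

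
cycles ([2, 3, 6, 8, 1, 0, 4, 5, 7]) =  (0 2 6 4 1 3 8 7 5)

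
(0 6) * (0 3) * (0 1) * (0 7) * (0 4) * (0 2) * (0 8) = (0 6 3 1 7 4 2 8)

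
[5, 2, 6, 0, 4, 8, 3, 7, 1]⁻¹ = [3, 8, 1, 6, 4, 0, 2, 7, 5]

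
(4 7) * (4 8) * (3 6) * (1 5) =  (1 5)(3 6)(4 7 8)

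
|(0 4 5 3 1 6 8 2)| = 8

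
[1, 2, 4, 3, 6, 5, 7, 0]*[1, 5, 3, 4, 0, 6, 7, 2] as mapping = [0→5, 1→3, 2→0, 3→4, 4→7, 5→6, 6→2, 7→1] 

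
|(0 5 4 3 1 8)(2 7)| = 6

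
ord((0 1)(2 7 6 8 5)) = 10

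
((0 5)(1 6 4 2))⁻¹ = (0 5)(1 2 4 6)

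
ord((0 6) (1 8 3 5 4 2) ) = 6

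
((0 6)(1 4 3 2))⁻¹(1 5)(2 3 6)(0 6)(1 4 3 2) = (0 1 2)(4 5)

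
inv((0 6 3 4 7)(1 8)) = (0 7 4 3 6)(1 8)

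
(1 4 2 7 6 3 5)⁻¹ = (1 5 3 6 7 2 4)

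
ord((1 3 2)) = 3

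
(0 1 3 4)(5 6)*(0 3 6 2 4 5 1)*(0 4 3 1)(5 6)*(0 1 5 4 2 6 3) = (0 2)(1 4 5 6)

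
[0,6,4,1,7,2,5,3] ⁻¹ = [0,3,5,7,2,6,1,4] 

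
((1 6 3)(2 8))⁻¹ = (1 3 6)(2 8)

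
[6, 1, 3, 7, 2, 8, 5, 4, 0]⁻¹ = [8, 1, 4, 2, 7, 6, 0, 3, 5]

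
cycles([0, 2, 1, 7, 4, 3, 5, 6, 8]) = (1 2)(3 7 6 5)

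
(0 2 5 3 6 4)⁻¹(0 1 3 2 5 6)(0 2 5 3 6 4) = (1 6 5 3 4 2)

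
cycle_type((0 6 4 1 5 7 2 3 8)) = 9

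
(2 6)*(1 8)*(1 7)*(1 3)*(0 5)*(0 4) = (0 5 4)(1 8 7 3)(2 6)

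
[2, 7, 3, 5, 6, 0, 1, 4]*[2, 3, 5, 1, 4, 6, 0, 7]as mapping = [0→5, 1→7, 2→1, 3→6, 4→0, 5→2, 6→3, 7→4]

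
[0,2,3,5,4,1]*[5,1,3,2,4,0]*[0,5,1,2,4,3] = [3,2,1,0,4,5]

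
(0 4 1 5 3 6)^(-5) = (0 4 1 5 3 6)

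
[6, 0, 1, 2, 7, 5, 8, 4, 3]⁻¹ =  [1, 2, 3, 8, 7, 5, 0, 4, 6]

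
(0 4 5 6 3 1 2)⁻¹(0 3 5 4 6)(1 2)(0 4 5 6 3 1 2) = (0 2)(1 6 5 3 4)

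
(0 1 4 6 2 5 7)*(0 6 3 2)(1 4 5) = (0 4 3 2 1 5 7 6)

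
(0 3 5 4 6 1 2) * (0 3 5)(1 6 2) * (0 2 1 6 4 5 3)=(0 3 2)(1 6 4)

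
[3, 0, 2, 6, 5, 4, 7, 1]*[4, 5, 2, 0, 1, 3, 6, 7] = [0, 4, 2, 6, 3, 1, 7, 5]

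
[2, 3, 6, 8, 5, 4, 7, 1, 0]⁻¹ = [8, 7, 0, 1, 5, 4, 2, 6, 3]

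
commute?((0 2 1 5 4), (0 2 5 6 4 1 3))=no:(0 2 1 5 4)*(0 2 5 6 4 1 3)=(0 5 1 6 4 2 3), (0 2 5 6 4 1 3)*(0 2 1 5 4)=(0 1 3 2 4 5 6)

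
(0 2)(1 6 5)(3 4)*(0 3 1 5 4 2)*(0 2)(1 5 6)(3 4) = (0 2 4 5 6 3)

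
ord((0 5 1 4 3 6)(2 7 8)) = 6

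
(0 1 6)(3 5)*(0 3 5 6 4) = (0 1 4)(3 6)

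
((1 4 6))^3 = ()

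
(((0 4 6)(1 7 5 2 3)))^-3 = (1 5 3 7 2)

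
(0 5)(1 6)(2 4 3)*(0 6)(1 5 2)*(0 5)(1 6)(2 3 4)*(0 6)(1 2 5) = (0 3)(2 5)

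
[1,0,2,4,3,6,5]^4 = [0,1,2,3,4,5,6]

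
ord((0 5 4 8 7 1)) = 6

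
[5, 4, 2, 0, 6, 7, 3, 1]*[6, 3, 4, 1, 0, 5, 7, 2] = [5, 0, 4, 6, 7, 2, 1, 3]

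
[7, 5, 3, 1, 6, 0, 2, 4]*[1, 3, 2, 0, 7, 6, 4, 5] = [5, 6, 0, 3, 4, 1, 2, 7]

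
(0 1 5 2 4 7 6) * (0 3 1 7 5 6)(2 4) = (0 7)(1 6 3)(4 5)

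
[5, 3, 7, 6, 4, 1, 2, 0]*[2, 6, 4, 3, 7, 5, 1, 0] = [5, 3, 0, 1, 7, 6, 4, 2]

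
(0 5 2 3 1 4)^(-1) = (0 4 1 3 2 5)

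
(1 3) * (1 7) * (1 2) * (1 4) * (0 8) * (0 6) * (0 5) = (0 8 6 5)(1 3 7 2 4)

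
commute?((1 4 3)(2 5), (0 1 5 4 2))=no:(1 4 3)(2 5)*(0 1 5 4 2)=(0 1 2 4 3 5), (0 1 5 4 2)*(1 4 3)(2 5)=(0 4 5 3 1 2)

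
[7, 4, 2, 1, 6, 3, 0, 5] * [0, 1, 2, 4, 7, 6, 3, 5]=[5, 7, 2, 1, 3, 4, 0, 6]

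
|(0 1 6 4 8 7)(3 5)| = 6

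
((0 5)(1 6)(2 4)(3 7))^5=(0 5)(1 6)(2 4)(3 7)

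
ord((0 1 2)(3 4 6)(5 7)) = 6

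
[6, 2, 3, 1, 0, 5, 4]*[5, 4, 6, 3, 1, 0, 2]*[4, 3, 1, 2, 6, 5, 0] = [1, 0, 2, 6, 5, 4, 3]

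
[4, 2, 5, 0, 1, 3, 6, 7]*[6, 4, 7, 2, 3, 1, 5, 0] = [3, 7, 1, 6, 4, 2, 5, 0]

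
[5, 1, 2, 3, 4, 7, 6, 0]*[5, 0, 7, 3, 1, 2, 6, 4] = [2, 0, 7, 3, 1, 4, 6, 5]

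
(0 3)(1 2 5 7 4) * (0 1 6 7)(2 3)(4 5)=(0 2 4 6 7 5)(1 3)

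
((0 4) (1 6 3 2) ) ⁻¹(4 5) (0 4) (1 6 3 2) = (0 5) 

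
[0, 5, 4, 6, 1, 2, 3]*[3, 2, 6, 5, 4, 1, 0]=[3, 1, 4, 0, 2, 6, 5]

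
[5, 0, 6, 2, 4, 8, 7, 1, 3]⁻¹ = [1, 7, 3, 8, 4, 0, 2, 6, 5]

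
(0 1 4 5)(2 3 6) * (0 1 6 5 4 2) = (0 6)(1 2 3 5)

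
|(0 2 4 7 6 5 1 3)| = 8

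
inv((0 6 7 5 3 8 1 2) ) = (0 2 1 8 3 5 7 6) 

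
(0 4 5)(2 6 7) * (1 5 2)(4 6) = (0 6 7 1 5)(2 4)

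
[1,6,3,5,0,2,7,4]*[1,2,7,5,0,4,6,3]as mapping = [0→2,1→6,2→5,3→4,4→1,5→7,6→3,7→0]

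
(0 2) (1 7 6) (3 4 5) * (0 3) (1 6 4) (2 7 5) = (0 7 4 2 3 1 5) 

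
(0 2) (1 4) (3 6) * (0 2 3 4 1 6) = (0 3) (4 6) 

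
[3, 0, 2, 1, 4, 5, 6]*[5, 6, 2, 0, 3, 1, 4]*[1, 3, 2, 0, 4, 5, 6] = [1, 5, 2, 6, 0, 3, 4]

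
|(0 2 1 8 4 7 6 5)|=8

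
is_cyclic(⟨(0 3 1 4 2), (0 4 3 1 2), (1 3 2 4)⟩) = no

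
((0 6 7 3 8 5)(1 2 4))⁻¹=(0 5 8 3 7 6)(1 4 2)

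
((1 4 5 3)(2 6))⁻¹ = (1 3 5 4)(2 6)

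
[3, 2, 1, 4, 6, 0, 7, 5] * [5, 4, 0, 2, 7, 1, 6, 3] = [2, 0, 4, 7, 6, 5, 3, 1]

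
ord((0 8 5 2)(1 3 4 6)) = 4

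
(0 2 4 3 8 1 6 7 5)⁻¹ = (0 5 7 6 1 8 3 4 2)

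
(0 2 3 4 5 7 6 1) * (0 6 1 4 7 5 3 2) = (1 6 4 3 7)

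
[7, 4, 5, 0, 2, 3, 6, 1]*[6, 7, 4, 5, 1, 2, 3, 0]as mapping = [0→0, 1→1, 2→2, 3→6, 4→4, 5→5, 6→3, 7→7]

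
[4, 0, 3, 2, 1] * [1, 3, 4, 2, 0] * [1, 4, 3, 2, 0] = [1, 4, 3, 0, 2]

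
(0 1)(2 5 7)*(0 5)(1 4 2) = (0 4 2)(1 5 7)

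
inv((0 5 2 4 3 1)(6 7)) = (0 1 3 4 2 5)(6 7)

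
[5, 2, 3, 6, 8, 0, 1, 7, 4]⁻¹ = [5, 6, 1, 2, 8, 0, 3, 7, 4]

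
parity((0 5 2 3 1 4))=odd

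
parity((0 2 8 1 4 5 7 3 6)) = even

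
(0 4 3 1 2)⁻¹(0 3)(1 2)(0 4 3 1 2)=(0 2)(1 4)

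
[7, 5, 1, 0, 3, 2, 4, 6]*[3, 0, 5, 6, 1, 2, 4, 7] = [7, 2, 0, 3, 6, 5, 1, 4]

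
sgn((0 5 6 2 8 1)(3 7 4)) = -1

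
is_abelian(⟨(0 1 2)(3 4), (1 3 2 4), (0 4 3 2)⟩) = no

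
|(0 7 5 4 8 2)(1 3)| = 6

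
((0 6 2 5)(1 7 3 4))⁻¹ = (0 5 2 6)(1 4 3 7)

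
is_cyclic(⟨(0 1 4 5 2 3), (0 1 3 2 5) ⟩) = no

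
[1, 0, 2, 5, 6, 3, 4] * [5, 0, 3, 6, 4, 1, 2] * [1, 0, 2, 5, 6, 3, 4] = [1, 3, 5, 0, 2, 4, 6]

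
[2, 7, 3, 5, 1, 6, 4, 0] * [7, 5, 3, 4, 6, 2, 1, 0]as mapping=[0→3, 1→0, 2→4, 3→2, 4→5, 5→1, 6→6, 7→7]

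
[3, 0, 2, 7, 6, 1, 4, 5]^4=[1, 5, 2, 0, 4, 7, 6, 3]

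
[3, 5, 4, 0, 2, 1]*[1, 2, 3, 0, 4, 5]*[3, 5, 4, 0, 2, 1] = [3, 1, 2, 5, 0, 4]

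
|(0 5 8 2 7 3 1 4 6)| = 9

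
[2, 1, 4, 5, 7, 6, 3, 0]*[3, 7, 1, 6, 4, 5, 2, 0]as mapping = [0→1, 1→7, 2→4, 3→5, 4→0, 5→2, 6→6, 7→3]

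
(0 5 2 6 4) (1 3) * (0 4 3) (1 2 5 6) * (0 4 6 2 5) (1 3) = (0 2 3 5) (1 4 6) 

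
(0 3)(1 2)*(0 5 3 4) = (0 4)(1 2)(3 5)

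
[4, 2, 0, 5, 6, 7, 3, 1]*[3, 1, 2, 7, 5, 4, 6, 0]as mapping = [0→5, 1→2, 2→3, 3→4, 4→6, 5→0, 6→7, 7→1]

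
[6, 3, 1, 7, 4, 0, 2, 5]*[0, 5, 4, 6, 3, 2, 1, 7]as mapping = [0→1, 1→6, 2→5, 3→7, 4→3, 5→0, 6→4, 7→2]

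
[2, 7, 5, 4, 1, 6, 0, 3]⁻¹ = [6, 4, 0, 7, 3, 2, 5, 1]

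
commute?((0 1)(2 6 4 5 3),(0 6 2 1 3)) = no:(0 1)(2 6 4 5 3)*(0 6 2 1 3) = (0 3 1 6 4 5),(0 6 2 1 3)*(0 1)(2 6 4 5 3) = (0 4 5 3 1 2)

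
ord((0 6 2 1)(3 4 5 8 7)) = 20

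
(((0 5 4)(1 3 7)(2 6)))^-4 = (0 4 5)(1 7 3)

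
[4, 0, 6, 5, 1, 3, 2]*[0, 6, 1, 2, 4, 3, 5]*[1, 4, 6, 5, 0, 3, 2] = [0, 1, 3, 5, 2, 6, 4]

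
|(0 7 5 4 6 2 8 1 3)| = 9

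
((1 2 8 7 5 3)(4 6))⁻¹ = (1 3 5 7 8 2)(4 6)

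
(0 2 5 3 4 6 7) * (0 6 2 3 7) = (0 3 4 2 5 7 6)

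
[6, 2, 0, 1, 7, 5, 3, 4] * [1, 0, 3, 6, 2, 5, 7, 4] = [7, 3, 1, 0, 4, 5, 6, 2]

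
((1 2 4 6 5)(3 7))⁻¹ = (1 5 6 4 2)(3 7)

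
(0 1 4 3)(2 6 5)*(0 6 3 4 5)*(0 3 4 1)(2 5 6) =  (1 6 3 2 4)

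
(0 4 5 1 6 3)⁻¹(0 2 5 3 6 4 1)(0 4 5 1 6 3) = (0 3 5 6 4 2 1)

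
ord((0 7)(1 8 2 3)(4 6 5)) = 12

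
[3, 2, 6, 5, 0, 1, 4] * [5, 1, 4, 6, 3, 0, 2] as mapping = [0→6, 1→4, 2→2, 3→0, 4→5, 5→1, 6→3] 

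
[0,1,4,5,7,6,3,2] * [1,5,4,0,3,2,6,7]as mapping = [0→1,1→5,2→3,3→2,4→7,5→6,6→0,7→4]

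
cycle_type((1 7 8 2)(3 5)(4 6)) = 2^2.4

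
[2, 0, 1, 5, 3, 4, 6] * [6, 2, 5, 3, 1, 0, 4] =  [5, 6, 2, 0, 3, 1, 4]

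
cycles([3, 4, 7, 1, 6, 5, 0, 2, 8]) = (0 3 1 4 6)(2 7)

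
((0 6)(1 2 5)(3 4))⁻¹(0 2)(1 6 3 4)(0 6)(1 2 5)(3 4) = (0 4 3 2)(5 6)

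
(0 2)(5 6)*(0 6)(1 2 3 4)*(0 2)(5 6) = (0 3 4 1)(2 5)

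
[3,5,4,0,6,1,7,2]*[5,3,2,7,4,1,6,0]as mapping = [0→7,1→1,2→4,3→5,4→6,5→3,6→0,7→2]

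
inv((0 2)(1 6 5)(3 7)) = (0 2)(1 5 6)(3 7)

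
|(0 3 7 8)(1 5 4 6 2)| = 20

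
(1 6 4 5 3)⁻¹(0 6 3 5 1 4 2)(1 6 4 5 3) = (0 4 1 3 6 5 2)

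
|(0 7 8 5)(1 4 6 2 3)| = 20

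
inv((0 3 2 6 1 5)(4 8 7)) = (0 5 1 6 2 3)(4 7 8)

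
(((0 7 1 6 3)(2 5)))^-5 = (2 5)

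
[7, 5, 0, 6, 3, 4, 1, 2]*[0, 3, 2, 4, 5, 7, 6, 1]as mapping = [0→1, 1→7, 2→0, 3→6, 4→4, 5→5, 6→3, 7→2]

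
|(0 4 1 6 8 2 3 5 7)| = 9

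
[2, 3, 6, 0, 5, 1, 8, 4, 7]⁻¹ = [3, 5, 0, 1, 7, 4, 2, 8, 6]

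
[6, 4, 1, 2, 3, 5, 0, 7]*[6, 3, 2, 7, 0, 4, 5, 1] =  [5, 0, 3, 2, 7, 4, 6, 1]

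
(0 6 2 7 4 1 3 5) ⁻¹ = (0 5 3 1 4 7 2 6) 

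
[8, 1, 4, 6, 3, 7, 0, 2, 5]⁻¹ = [6, 1, 7, 4, 2, 8, 3, 5, 0]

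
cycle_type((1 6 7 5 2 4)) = 6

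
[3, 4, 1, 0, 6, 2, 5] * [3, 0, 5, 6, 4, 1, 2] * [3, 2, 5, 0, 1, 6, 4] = [4, 1, 3, 0, 5, 6, 2]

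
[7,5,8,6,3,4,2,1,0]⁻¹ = [8,7,6,4,5,1,3,0,2]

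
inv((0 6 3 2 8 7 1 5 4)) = (0 4 5 1 7 8 2 3 6)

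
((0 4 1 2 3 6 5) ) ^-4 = (0 2 5 1 6 4 3) 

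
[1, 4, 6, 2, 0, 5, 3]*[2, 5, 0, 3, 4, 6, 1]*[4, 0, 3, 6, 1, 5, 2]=[5, 1, 0, 4, 3, 2, 6]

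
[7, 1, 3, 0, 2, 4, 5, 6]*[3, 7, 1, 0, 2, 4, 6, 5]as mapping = [0→5, 1→7, 2→0, 3→3, 4→1, 5→2, 6→4, 7→6]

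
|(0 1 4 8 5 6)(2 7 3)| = 6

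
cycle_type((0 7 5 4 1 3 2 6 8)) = 9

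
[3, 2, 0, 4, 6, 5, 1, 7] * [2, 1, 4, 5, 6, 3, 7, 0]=[5, 4, 2, 6, 7, 3, 1, 0]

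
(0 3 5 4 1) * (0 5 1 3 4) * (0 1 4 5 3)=(0 5 1 3 4)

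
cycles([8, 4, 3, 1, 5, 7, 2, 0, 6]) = (0 8 6 2 3 1 4 5 7)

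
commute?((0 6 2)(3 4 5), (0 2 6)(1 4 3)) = no:(0 6 2)(3 4 5) * (0 2 6)(1 4 3) = (1 4 5), (0 2 6)(1 4 3) * (0 6 2)(3 4 5) = (1 5 3)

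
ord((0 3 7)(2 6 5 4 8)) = 15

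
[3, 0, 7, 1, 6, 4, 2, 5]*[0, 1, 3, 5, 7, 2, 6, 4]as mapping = [0→5, 1→0, 2→4, 3→1, 4→6, 5→7, 6→3, 7→2]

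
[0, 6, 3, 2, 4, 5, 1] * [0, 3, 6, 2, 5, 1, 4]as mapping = [0→0, 1→4, 2→2, 3→6, 4→5, 5→1, 6→3]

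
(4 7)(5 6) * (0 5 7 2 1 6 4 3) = (0 5 4 2 1 6 7 3)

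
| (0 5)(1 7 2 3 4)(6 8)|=10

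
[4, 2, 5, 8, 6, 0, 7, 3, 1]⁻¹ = [5, 8, 1, 7, 0, 2, 4, 6, 3]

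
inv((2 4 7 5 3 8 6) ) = (2 6 8 3 5 7 4) 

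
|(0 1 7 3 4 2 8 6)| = 8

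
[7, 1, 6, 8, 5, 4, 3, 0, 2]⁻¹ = [7, 1, 8, 6, 5, 4, 2, 0, 3]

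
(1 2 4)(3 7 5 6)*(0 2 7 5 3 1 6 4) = (0 2)(1 7 3 5 4 6)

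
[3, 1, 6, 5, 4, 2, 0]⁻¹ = [6, 1, 5, 0, 4, 3, 2]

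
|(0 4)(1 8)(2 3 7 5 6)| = 10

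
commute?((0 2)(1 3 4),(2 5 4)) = no:(0 2)(1 3 4)*(2 5 4) = (0 5 4 1 3 2),(2 5 4)*(0 2)(1 3 4) = (0 2 5 1 3 4)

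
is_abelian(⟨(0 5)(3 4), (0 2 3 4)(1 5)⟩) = no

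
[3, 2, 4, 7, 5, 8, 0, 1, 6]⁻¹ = [6, 7, 1, 0, 2, 4, 8, 3, 5]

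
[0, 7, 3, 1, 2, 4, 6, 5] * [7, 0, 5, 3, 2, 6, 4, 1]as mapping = [0→7, 1→1, 2→3, 3→0, 4→5, 5→2, 6→4, 7→6]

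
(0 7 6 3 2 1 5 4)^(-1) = (0 4 5 1 2 3 6 7)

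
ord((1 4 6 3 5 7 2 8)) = 8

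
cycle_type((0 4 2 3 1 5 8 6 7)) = 9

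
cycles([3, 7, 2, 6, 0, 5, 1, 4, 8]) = (0 3 6 1 7 4) 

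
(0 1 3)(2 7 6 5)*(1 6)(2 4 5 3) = (0 6 3)(1 2 7)(4 5)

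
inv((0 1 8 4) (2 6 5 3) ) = (0 4 8 1) (2 3 5 6) 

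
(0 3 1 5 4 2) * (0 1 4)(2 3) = (0 2 1 5)(3 4)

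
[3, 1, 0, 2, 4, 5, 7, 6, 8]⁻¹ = [2, 1, 3, 0, 4, 5, 7, 6, 8]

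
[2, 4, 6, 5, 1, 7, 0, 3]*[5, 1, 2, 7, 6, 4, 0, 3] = [2, 6, 0, 4, 1, 3, 5, 7]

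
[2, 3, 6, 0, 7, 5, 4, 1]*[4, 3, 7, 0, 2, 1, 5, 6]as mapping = [0→7, 1→0, 2→5, 3→4, 4→6, 5→1, 6→2, 7→3]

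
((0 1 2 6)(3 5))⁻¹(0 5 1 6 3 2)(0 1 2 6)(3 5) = (0 5 6 1 3 2)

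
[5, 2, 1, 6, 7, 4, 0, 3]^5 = [6, 2, 1, 7, 5, 0, 3, 4]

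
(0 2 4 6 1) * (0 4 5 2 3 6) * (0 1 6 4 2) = (0 3 4 1 2 5)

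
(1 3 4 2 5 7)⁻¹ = (1 7 5 2 4 3)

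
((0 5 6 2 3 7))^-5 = (0 5 6 2 3 7)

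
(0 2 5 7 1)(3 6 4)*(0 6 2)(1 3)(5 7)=(1 6 4)(2 7 3)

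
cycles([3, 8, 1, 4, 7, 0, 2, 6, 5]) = (0 3 4 7 6 2 1 8 5)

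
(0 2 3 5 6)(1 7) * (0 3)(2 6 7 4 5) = (0 6 3 2)(1 4 5 7)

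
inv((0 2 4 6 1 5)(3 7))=(0 5 1 6 4 2)(3 7)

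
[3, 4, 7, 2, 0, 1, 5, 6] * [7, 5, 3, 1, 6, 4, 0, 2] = [1, 6, 2, 3, 7, 5, 4, 0]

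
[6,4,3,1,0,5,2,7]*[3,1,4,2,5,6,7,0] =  [7,5,2,1,3,6,4,0]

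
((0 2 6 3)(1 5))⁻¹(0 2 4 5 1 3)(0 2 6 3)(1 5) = (0 2 6 4 1 5)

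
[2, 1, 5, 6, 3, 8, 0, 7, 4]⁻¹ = [6, 1, 0, 4, 8, 2, 3, 7, 5]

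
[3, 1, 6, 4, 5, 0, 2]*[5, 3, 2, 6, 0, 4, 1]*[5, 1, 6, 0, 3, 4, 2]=[2, 0, 1, 5, 3, 4, 6]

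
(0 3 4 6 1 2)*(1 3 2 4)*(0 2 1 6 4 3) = (0 1 3 6)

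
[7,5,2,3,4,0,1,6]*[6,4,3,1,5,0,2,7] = [7,0,3,1,5,6,4,2]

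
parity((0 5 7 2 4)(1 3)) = odd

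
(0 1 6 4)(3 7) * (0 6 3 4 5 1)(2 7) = (1 3 2 7 4 6 5)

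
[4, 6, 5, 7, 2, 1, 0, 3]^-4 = [2, 0, 1, 3, 5, 6, 4, 7]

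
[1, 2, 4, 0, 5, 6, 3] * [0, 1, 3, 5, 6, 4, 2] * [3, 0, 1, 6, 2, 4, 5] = [0, 6, 5, 3, 2, 1, 4]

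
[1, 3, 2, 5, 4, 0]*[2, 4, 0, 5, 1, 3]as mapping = [0→4, 1→5, 2→0, 3→3, 4→1, 5→2]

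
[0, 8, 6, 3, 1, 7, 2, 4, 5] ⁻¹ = [0, 4, 6, 3, 7, 8, 2, 5, 1] 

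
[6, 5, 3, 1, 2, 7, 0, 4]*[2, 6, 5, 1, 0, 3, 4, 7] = [4, 3, 1, 6, 5, 7, 2, 0]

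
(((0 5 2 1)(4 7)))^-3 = (0 5 2 1)(4 7)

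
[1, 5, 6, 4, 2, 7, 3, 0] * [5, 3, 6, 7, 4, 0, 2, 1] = [3, 0, 2, 4, 6, 1, 7, 5] 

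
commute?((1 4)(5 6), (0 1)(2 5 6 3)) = no:(1 4)(5 6) * (0 1)(2 5 6 3) = (0 1 4)(2 5 3), (0 1)(2 5 6 3) * (1 4)(5 6) = (0 4 1)(2 6 3)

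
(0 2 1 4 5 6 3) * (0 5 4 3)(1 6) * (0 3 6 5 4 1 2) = (1 6 3 4)(2 5)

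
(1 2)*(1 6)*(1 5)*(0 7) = (0 7)(1 2 6 5)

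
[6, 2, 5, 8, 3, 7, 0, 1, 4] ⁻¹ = [6, 7, 1, 4, 8, 2, 0, 5, 3] 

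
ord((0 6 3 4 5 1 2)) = 7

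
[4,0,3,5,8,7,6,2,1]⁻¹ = [1,8,7,2,0,3,6,5,4]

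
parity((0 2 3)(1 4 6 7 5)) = even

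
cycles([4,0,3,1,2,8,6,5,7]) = (0 4 2 3 1)(5 8 7)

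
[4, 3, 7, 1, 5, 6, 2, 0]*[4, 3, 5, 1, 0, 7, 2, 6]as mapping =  [0→0, 1→1, 2→6, 3→3, 4→7, 5→2, 6→5, 7→4]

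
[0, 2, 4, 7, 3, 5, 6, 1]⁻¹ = [0, 7, 1, 4, 2, 5, 6, 3]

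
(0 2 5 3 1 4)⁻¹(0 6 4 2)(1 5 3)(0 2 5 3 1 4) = (0 5 2 6)(1 4 3)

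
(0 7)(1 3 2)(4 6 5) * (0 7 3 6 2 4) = (0 3 4 2 1 6 5)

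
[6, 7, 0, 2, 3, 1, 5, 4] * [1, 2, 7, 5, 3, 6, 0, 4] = [0, 4, 1, 7, 5, 2, 6, 3]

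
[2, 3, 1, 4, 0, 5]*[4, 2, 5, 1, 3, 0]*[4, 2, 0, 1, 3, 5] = [5, 2, 0, 1, 3, 4] 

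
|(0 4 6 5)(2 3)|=4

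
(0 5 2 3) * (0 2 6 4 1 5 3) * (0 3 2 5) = (0 2 3 5 6 4 1)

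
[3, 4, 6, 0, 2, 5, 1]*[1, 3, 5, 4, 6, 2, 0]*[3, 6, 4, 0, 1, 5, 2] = [1, 2, 3, 6, 5, 4, 0]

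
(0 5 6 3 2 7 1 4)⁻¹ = (0 4 1 7 2 3 6 5)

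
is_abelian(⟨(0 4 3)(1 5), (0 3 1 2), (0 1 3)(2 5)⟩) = no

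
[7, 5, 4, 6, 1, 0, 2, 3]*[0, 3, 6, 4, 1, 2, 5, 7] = [7, 2, 1, 5, 3, 0, 6, 4]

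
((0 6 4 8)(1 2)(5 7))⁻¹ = (0 8 4 6)(1 2)(5 7)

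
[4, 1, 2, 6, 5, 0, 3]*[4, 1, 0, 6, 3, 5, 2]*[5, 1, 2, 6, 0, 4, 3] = [6, 1, 5, 2, 4, 0, 3]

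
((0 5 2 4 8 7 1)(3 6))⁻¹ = (0 1 7 8 4 2 5)(3 6)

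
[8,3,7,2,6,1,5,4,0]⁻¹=[8,5,3,1,7,6,4,2,0]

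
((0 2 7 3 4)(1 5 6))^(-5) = (1 5 6)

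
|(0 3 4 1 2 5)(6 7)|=6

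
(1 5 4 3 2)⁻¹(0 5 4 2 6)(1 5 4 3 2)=(0 4 3 1 6)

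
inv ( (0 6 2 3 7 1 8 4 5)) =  (0 5 4 8 1 7 3 2 6)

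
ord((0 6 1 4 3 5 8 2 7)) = 9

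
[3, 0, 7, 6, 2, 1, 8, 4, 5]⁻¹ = [1, 5, 4, 0, 7, 8, 3, 2, 6]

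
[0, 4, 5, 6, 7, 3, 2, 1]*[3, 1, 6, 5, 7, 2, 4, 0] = [3, 7, 2, 4, 0, 5, 6, 1]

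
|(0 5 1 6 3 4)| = 6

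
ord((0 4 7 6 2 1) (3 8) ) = 6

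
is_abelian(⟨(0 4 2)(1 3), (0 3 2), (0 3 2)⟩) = no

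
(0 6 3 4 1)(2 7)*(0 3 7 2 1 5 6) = (1 3 4 5 6 7)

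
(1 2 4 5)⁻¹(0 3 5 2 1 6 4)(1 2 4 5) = (0 3 1 4 2 6 5)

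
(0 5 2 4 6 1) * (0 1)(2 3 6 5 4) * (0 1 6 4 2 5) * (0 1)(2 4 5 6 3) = (0 4 1 3 5 2 6)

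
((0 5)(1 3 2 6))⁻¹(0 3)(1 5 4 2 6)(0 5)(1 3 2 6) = (0 4 6 1 3)(2 5)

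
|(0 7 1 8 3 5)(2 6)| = 6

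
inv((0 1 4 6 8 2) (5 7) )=(0 2 8 6 4 1) (5 7) 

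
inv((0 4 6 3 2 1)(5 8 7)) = (0 1 2 3 6 4)(5 7 8)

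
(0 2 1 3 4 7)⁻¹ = (0 7 4 3 1 2)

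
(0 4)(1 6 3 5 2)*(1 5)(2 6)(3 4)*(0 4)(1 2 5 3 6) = (0 6)(1 5)(2 3)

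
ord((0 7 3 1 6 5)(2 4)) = 6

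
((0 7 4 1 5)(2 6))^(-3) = (0 4 5 7 1)(2 6)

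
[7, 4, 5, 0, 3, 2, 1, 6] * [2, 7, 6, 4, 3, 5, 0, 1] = [1, 3, 5, 2, 4, 6, 7, 0]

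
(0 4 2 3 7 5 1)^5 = (0 5 3 4 1 7 2)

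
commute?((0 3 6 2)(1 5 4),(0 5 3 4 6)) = no:(0 3 6 2)(1 5 4) * (0 5 3 4 6) = (0 4 1 3)(2 5 6),(0 5 3 4 6) * (0 3 6 2)(1 5 4) = (0 4 2)(1 5 6 3)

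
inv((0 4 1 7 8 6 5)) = (0 5 6 8 7 1 4)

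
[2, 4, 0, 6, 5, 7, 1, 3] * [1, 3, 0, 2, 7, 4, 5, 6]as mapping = [0→0, 1→7, 2→1, 3→5, 4→4, 5→6, 6→3, 7→2]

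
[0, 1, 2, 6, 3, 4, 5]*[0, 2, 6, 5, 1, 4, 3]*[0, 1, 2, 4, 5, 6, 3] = [0, 2, 3, 4, 6, 1, 5]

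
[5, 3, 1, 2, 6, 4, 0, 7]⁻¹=[6, 2, 3, 1, 5, 0, 4, 7]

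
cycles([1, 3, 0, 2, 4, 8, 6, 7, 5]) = (0 1 3 2)(5 8)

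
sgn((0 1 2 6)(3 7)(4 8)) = -1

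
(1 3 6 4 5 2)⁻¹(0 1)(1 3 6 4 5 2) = (0 3)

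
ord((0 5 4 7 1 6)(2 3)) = 6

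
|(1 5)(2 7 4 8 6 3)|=6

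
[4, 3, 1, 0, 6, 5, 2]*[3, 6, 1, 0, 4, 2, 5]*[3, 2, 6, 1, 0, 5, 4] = [0, 3, 4, 1, 5, 6, 2]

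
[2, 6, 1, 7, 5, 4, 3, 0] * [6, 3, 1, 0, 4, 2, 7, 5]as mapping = [0→1, 1→7, 2→3, 3→5, 4→2, 5→4, 6→0, 7→6]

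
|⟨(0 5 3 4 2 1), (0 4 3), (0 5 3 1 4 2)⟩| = 720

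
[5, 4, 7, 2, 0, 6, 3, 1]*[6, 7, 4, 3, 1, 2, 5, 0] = [2, 1, 0, 4, 6, 5, 3, 7]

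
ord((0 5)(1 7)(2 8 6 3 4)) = 10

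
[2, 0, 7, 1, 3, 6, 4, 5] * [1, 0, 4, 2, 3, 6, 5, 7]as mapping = [0→4, 1→1, 2→7, 3→0, 4→2, 5→5, 6→3, 7→6]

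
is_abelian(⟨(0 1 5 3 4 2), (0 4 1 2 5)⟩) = no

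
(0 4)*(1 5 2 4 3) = (0 3 1 5 2 4)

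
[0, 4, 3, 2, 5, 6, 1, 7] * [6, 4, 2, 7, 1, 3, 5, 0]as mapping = [0→6, 1→1, 2→7, 3→2, 4→3, 5→5, 6→4, 7→0]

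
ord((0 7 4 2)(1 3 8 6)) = 4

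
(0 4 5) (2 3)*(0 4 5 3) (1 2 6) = (0 5 4 3 6 1 2) 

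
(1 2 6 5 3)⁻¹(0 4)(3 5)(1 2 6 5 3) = (0 4)(1 3)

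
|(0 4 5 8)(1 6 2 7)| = 4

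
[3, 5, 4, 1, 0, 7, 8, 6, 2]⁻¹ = [4, 3, 8, 0, 2, 1, 7, 5, 6]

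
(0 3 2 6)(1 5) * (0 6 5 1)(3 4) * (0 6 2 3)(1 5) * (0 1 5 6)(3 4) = (0 3 4 1 6 2 5)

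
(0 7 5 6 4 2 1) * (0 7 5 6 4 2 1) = (0 5 4 1 7 6 2)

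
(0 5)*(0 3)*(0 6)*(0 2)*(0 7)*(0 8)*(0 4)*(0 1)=(0 5 3 6 2 7 8 4 1)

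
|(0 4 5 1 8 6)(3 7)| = 6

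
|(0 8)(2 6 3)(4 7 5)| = 6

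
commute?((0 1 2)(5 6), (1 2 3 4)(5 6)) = no:(0 1 2)(5 6)*(1 2 3 4)(5 6) = (0 2)(1 3 4), (1 2 3 4)(5 6)*(0 1 2)(5 6) = (0 1)(2 3 4)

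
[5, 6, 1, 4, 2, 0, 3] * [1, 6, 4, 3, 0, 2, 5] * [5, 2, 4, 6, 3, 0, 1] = [4, 0, 1, 5, 3, 2, 6] 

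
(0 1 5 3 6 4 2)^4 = (0 6 1 4 5 2 3)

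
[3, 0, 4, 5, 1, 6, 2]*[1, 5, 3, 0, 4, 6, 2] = [0, 1, 4, 6, 5, 2, 3]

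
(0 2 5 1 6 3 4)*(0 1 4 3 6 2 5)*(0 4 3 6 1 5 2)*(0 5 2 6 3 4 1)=(0 6)(1 5 4 2)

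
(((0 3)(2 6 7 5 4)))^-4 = (2 6 7 5 4)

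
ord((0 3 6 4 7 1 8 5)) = 8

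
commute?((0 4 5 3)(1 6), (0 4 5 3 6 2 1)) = no:(0 4 5 3)(1 6)*(0 4 5 3 6 2 1) = (0 5 6)(1 2)(3 4), (0 4 5 3 6 2 1)*(0 4 5 3)(1 6) = (0 5)(1 4 3)(2 6)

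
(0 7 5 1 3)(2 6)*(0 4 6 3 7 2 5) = (0 2 3 4 6 5 1 7)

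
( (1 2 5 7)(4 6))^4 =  ()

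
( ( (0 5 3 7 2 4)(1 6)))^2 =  (0 3 2)(4 5 7)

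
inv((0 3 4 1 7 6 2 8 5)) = (0 5 8 2 6 7 1 4 3)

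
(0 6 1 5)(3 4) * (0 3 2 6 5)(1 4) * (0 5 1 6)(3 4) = (0 1 5 4 2)(3 6)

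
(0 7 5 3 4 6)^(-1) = (0 6 4 3 5 7)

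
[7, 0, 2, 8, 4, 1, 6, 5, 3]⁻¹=[1, 5, 2, 8, 4, 7, 6, 0, 3]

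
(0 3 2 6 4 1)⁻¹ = (0 1 4 6 2 3)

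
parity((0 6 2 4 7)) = even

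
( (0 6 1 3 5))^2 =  (0 1 5 6 3)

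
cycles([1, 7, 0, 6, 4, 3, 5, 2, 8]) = (0 1 7 2)(3 6 5)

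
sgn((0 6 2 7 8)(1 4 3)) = 1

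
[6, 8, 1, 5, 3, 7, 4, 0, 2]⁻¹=[7, 2, 8, 4, 6, 3, 0, 5, 1]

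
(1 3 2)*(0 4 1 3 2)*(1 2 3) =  (0 4 2 1 3)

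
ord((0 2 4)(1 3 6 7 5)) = 15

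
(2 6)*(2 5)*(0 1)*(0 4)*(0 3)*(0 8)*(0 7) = (0 1 4 3 8 7) (2 6 5) 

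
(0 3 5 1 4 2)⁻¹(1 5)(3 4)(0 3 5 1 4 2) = (1 4)(2 5)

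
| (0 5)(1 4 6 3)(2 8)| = 4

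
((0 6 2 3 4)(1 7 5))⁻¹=(0 4 3 2 6)(1 5 7)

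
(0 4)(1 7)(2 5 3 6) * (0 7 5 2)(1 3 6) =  (0 4 7 3 1 5 6)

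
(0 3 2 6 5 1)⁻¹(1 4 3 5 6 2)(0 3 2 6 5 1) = (0 4 2 1 5 6)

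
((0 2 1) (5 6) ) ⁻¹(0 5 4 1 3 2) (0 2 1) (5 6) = (0 3 1 2 6 4) 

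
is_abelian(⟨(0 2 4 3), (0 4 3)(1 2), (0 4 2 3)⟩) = no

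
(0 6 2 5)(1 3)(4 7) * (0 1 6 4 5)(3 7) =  (0 4 3 6 2)(1 7 5)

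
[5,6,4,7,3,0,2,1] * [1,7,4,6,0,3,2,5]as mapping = [0→3,1→2,2→0,3→5,4→6,5→1,6→4,7→7]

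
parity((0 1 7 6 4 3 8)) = even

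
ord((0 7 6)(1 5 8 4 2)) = 15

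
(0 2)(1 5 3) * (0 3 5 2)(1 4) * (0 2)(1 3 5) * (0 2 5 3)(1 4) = (0 5 4)(1 2 3)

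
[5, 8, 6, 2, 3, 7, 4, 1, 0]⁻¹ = [8, 7, 3, 4, 6, 0, 2, 5, 1]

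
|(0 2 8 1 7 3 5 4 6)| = 9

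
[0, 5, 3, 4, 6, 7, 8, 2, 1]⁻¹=[0, 8, 7, 2, 3, 1, 4, 5, 6]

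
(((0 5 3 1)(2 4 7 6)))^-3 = (0 5 3 1)(2 4 7 6)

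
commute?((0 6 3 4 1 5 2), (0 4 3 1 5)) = no:(0 6 3 4 1 5 2) * (0 4 3 1 5) = (0 6 1)(2 4 5), (0 4 3 1 5) * (0 6 3 4 1 5 2) = (0 1 2)(3 5 6)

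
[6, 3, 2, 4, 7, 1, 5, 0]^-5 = [5, 4, 2, 7, 0, 3, 1, 6]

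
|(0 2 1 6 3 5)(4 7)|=6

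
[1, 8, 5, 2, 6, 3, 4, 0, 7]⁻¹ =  [7, 0, 3, 5, 6, 2, 4, 8, 1]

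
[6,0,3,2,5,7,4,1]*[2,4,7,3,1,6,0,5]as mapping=[0→0,1→2,2→3,3→7,4→6,5→5,6→1,7→4]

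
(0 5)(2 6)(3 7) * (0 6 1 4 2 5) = (1 4 2)(3 7)(5 6)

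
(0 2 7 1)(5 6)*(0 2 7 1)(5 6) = (0 7)(1 2)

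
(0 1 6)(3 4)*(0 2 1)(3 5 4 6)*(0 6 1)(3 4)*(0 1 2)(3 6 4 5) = (0 4 3 2 1 5 6)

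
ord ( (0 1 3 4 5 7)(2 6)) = 6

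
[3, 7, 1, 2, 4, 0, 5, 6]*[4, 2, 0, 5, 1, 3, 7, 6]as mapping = [0→5, 1→6, 2→2, 3→0, 4→1, 5→4, 6→3, 7→7]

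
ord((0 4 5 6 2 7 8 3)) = 8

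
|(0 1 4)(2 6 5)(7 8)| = 6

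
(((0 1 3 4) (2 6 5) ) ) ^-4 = (2 5 6) 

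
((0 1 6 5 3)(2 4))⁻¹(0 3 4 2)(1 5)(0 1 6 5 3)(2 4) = (0 2 4 1)(3 6)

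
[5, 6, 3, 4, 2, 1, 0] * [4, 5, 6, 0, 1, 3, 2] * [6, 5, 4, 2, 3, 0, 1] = [2, 4, 6, 5, 1, 0, 3]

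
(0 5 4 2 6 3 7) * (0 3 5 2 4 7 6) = (0 2)(3 6 5 7)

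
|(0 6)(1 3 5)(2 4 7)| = 6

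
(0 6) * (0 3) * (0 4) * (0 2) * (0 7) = (0 6 3 4 2 7)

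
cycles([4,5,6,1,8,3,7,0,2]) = (0 4 8 2 6 7)(1 5 3)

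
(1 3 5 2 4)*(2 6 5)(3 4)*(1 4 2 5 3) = (1 2)(3 5 6)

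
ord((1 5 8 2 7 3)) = 6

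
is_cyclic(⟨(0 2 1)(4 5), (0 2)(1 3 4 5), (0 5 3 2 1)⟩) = no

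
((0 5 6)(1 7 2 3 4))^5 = (0 6 5)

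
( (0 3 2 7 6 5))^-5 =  (0 3 2 7 6 5)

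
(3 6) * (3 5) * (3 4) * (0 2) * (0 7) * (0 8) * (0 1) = (0 2 7 8 1)(3 6 5 4)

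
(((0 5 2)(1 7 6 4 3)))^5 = (0 2 5)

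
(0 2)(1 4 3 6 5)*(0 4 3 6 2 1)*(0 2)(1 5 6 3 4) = (0 5 2 1 4 3)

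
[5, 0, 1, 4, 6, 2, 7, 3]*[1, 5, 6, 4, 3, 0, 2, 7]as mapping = [0→0, 1→1, 2→5, 3→3, 4→2, 5→6, 6→7, 7→4]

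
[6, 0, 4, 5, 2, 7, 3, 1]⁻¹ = [1, 7, 4, 6, 2, 3, 0, 5]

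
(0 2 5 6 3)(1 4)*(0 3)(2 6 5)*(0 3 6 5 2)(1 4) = (0 5 2)(3 6)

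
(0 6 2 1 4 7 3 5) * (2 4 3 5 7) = (0 6 4 2 1 3 7 5)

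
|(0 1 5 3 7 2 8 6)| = 8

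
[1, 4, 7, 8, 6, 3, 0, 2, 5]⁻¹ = [6, 0, 7, 5, 1, 8, 4, 2, 3]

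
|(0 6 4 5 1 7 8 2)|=8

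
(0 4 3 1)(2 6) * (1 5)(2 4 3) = (0 3 5 1)(2 6 4)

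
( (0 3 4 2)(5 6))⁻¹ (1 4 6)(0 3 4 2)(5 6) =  (1 2 5)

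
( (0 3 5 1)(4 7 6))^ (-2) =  (0 5)(1 3)(4 7 6)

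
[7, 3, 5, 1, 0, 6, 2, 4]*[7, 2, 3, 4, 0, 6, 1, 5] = [5, 4, 6, 2, 7, 1, 3, 0]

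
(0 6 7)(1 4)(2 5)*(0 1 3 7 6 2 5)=(0 2)(1 4 3 7)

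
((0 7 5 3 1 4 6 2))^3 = (0 3 6 7 1 2 5 4)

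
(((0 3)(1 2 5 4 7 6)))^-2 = (1 7 5)(2 6 4)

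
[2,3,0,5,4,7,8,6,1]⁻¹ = [2,8,0,1,4,3,7,5,6]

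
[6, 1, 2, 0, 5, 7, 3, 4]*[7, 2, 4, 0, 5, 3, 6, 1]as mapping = [0→6, 1→2, 2→4, 3→7, 4→3, 5→1, 6→0, 7→5]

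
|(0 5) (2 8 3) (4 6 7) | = 6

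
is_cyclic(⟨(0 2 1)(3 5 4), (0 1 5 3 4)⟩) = no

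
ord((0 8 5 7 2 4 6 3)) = 8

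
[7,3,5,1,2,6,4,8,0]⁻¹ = [8,3,4,1,6,2,5,0,7]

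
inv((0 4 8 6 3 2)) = (0 2 3 6 8 4)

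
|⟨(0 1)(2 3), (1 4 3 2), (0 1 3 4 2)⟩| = 120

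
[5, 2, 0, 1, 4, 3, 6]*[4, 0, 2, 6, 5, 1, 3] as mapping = [0→1, 1→2, 2→4, 3→0, 4→5, 5→6, 6→3] 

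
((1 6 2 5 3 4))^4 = (1 3 2)(4 5 6)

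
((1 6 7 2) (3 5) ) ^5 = (1 6 7 2) (3 5) 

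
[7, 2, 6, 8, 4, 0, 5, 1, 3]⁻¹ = [5, 7, 1, 8, 4, 6, 2, 0, 3]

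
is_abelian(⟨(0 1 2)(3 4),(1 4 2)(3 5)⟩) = no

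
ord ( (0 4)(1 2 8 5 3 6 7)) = 14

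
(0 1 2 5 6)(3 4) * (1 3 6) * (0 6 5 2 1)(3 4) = (0 4 5)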